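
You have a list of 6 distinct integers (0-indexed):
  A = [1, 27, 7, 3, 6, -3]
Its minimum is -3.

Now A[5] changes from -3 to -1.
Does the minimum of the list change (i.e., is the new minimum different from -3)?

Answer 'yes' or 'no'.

Old min = -3
Change: A[5] -3 -> -1
Changed element was the min; new min must be rechecked.
New min = -1; changed? yes

Answer: yes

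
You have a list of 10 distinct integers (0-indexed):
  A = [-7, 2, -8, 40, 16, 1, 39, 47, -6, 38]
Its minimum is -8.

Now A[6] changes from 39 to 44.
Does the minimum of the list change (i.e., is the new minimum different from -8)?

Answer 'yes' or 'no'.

Old min = -8
Change: A[6] 39 -> 44
Changed element was NOT the min; min changes only if 44 < -8.
New min = -8; changed? no

Answer: no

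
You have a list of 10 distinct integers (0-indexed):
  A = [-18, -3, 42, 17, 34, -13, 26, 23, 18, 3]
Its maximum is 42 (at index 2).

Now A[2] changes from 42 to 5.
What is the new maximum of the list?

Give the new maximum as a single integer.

Answer: 34

Derivation:
Old max = 42 (at index 2)
Change: A[2] 42 -> 5
Changed element WAS the max -> may need rescan.
  Max of remaining elements: 34
  New max = max(5, 34) = 34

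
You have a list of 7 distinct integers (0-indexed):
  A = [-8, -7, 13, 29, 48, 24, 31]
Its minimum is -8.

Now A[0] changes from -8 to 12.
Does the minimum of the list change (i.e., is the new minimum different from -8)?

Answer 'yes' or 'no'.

Old min = -8
Change: A[0] -8 -> 12
Changed element was the min; new min must be rechecked.
New min = -7; changed? yes

Answer: yes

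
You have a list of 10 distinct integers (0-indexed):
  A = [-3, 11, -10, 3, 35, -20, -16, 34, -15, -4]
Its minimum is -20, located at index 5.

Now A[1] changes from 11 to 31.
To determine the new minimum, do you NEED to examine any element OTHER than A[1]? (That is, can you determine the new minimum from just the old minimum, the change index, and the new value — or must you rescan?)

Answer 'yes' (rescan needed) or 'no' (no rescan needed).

Old min = -20 at index 5
Change at index 1: 11 -> 31
Index 1 was NOT the min. New min = min(-20, 31). No rescan of other elements needed.
Needs rescan: no

Answer: no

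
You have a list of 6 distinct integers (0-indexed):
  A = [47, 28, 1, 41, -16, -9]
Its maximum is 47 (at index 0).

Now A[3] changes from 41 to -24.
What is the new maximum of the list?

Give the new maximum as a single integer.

Answer: 47

Derivation:
Old max = 47 (at index 0)
Change: A[3] 41 -> -24
Changed element was NOT the old max.
  New max = max(old_max, new_val) = max(47, -24) = 47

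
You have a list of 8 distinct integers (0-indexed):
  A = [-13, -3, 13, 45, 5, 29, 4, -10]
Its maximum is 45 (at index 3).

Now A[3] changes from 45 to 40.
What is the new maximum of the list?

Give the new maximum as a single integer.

Answer: 40

Derivation:
Old max = 45 (at index 3)
Change: A[3] 45 -> 40
Changed element WAS the max -> may need rescan.
  Max of remaining elements: 29
  New max = max(40, 29) = 40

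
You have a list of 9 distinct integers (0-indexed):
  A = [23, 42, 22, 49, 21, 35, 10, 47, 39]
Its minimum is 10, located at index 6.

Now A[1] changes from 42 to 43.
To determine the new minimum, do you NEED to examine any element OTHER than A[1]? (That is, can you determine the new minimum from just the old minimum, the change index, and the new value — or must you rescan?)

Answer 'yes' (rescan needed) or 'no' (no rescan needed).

Answer: no

Derivation:
Old min = 10 at index 6
Change at index 1: 42 -> 43
Index 1 was NOT the min. New min = min(10, 43). No rescan of other elements needed.
Needs rescan: no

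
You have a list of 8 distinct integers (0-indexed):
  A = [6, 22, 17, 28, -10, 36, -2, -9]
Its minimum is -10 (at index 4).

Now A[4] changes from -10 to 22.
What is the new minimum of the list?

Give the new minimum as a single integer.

Old min = -10 (at index 4)
Change: A[4] -10 -> 22
Changed element WAS the min. Need to check: is 22 still <= all others?
  Min of remaining elements: -9
  New min = min(22, -9) = -9

Answer: -9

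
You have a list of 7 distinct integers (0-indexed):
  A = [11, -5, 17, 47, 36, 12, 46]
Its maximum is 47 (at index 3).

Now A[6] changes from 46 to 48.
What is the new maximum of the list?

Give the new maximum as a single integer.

Old max = 47 (at index 3)
Change: A[6] 46 -> 48
Changed element was NOT the old max.
  New max = max(old_max, new_val) = max(47, 48) = 48

Answer: 48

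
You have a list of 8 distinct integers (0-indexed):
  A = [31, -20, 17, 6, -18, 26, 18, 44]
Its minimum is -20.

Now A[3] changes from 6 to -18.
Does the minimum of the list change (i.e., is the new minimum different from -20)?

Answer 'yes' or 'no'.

Old min = -20
Change: A[3] 6 -> -18
Changed element was NOT the min; min changes only if -18 < -20.
New min = -20; changed? no

Answer: no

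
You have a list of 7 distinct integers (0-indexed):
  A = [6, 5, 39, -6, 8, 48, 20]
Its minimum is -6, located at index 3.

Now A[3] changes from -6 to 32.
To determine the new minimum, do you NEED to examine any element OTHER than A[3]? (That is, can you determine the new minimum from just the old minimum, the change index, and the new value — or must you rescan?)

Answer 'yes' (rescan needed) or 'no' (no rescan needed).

Answer: yes

Derivation:
Old min = -6 at index 3
Change at index 3: -6 -> 32
Index 3 WAS the min and new value 32 > old min -6. Must rescan other elements to find the new min.
Needs rescan: yes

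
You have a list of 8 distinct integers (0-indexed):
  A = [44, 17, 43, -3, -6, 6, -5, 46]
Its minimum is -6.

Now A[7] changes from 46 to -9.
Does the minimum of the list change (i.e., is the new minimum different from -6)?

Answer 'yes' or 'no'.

Old min = -6
Change: A[7] 46 -> -9
Changed element was NOT the min; min changes only if -9 < -6.
New min = -9; changed? yes

Answer: yes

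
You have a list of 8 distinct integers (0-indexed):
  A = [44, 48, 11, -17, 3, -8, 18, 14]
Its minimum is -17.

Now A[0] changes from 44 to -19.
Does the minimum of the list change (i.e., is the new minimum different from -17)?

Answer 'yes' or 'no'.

Answer: yes

Derivation:
Old min = -17
Change: A[0] 44 -> -19
Changed element was NOT the min; min changes only if -19 < -17.
New min = -19; changed? yes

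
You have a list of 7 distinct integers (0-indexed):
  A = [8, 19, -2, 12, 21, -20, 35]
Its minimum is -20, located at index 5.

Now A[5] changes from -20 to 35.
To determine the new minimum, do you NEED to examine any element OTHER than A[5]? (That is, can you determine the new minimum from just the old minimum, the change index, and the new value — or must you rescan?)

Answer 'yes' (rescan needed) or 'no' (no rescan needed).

Answer: yes

Derivation:
Old min = -20 at index 5
Change at index 5: -20 -> 35
Index 5 WAS the min and new value 35 > old min -20. Must rescan other elements to find the new min.
Needs rescan: yes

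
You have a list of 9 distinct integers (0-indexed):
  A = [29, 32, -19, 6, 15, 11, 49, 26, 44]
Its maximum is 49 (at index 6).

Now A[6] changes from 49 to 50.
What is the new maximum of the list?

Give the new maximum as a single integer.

Answer: 50

Derivation:
Old max = 49 (at index 6)
Change: A[6] 49 -> 50
Changed element WAS the max -> may need rescan.
  Max of remaining elements: 44
  New max = max(50, 44) = 50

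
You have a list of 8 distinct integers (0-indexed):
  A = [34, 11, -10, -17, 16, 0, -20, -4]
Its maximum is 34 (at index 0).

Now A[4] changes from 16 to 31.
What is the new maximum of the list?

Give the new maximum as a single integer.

Answer: 34

Derivation:
Old max = 34 (at index 0)
Change: A[4] 16 -> 31
Changed element was NOT the old max.
  New max = max(old_max, new_val) = max(34, 31) = 34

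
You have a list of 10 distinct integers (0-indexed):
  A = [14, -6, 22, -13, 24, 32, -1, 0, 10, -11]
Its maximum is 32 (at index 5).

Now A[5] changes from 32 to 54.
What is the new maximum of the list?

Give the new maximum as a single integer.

Old max = 32 (at index 5)
Change: A[5] 32 -> 54
Changed element WAS the max -> may need rescan.
  Max of remaining elements: 24
  New max = max(54, 24) = 54

Answer: 54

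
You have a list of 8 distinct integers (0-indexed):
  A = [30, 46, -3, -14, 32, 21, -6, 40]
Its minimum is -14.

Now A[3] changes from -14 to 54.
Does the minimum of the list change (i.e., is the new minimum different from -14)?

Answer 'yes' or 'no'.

Answer: yes

Derivation:
Old min = -14
Change: A[3] -14 -> 54
Changed element was the min; new min must be rechecked.
New min = -6; changed? yes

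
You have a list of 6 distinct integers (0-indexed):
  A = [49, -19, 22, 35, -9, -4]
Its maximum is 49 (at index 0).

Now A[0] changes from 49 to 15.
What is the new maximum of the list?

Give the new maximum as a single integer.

Old max = 49 (at index 0)
Change: A[0] 49 -> 15
Changed element WAS the max -> may need rescan.
  Max of remaining elements: 35
  New max = max(15, 35) = 35

Answer: 35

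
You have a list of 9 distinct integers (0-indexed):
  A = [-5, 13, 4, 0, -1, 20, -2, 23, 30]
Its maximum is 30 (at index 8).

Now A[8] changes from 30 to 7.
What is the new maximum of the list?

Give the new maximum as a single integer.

Old max = 30 (at index 8)
Change: A[8] 30 -> 7
Changed element WAS the max -> may need rescan.
  Max of remaining elements: 23
  New max = max(7, 23) = 23

Answer: 23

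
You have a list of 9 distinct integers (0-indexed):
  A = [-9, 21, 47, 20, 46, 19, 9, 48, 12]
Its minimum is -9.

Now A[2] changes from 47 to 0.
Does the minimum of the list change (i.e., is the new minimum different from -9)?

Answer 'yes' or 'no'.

Old min = -9
Change: A[2] 47 -> 0
Changed element was NOT the min; min changes only if 0 < -9.
New min = -9; changed? no

Answer: no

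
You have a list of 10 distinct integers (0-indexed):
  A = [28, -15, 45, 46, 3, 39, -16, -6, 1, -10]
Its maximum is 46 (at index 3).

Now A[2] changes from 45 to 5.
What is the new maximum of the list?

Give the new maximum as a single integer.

Answer: 46

Derivation:
Old max = 46 (at index 3)
Change: A[2] 45 -> 5
Changed element was NOT the old max.
  New max = max(old_max, new_val) = max(46, 5) = 46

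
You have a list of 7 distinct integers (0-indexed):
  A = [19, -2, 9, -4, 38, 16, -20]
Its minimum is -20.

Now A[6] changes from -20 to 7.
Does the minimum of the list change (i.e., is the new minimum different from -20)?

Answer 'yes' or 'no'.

Answer: yes

Derivation:
Old min = -20
Change: A[6] -20 -> 7
Changed element was the min; new min must be rechecked.
New min = -4; changed? yes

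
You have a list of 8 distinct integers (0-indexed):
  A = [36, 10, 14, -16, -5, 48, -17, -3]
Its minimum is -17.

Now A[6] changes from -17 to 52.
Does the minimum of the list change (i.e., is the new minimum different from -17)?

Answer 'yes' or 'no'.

Old min = -17
Change: A[6] -17 -> 52
Changed element was the min; new min must be rechecked.
New min = -16; changed? yes

Answer: yes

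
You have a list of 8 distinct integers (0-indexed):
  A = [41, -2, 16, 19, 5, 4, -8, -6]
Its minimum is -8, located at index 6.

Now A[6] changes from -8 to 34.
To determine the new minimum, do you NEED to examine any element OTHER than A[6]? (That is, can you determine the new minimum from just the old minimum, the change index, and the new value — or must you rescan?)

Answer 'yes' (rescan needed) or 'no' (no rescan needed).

Answer: yes

Derivation:
Old min = -8 at index 6
Change at index 6: -8 -> 34
Index 6 WAS the min and new value 34 > old min -8. Must rescan other elements to find the new min.
Needs rescan: yes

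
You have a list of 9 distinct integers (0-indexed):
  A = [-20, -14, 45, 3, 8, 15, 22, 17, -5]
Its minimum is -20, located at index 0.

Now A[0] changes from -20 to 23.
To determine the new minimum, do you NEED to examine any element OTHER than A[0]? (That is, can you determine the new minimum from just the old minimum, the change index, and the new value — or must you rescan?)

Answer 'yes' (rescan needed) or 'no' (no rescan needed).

Answer: yes

Derivation:
Old min = -20 at index 0
Change at index 0: -20 -> 23
Index 0 WAS the min and new value 23 > old min -20. Must rescan other elements to find the new min.
Needs rescan: yes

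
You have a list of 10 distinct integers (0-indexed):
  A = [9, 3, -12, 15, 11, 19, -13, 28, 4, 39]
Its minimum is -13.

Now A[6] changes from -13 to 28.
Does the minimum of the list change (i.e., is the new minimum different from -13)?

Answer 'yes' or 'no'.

Old min = -13
Change: A[6] -13 -> 28
Changed element was the min; new min must be rechecked.
New min = -12; changed? yes

Answer: yes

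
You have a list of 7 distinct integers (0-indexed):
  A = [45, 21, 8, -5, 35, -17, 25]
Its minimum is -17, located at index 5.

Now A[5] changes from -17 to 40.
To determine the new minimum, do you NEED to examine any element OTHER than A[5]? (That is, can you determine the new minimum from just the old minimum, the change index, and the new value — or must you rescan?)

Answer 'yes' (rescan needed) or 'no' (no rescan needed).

Answer: yes

Derivation:
Old min = -17 at index 5
Change at index 5: -17 -> 40
Index 5 WAS the min and new value 40 > old min -17. Must rescan other elements to find the new min.
Needs rescan: yes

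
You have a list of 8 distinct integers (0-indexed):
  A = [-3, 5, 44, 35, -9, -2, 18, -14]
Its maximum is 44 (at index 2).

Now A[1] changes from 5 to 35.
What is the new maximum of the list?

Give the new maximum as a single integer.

Old max = 44 (at index 2)
Change: A[1] 5 -> 35
Changed element was NOT the old max.
  New max = max(old_max, new_val) = max(44, 35) = 44

Answer: 44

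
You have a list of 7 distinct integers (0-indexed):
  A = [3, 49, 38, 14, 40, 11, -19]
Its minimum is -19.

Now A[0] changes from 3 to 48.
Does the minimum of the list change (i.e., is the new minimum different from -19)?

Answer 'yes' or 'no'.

Answer: no

Derivation:
Old min = -19
Change: A[0] 3 -> 48
Changed element was NOT the min; min changes only if 48 < -19.
New min = -19; changed? no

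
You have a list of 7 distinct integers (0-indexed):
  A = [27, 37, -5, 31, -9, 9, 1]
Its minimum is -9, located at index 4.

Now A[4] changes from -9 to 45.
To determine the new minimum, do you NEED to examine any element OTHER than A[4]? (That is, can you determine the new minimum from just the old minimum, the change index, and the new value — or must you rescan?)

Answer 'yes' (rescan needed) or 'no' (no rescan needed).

Old min = -9 at index 4
Change at index 4: -9 -> 45
Index 4 WAS the min and new value 45 > old min -9. Must rescan other elements to find the new min.
Needs rescan: yes

Answer: yes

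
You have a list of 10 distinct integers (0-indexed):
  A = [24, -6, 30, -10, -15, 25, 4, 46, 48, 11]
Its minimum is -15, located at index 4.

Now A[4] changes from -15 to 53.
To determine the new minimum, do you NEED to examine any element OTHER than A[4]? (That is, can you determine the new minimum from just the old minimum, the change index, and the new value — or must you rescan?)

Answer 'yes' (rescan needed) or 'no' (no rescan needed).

Old min = -15 at index 4
Change at index 4: -15 -> 53
Index 4 WAS the min and new value 53 > old min -15. Must rescan other elements to find the new min.
Needs rescan: yes

Answer: yes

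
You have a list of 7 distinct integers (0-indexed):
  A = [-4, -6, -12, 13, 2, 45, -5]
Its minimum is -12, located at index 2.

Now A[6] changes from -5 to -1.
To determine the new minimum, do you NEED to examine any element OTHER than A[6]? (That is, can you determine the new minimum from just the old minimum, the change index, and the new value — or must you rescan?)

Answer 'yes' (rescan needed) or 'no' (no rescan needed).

Answer: no

Derivation:
Old min = -12 at index 2
Change at index 6: -5 -> -1
Index 6 was NOT the min. New min = min(-12, -1). No rescan of other elements needed.
Needs rescan: no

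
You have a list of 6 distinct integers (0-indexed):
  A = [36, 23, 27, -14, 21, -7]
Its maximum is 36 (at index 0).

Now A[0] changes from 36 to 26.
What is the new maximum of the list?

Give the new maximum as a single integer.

Answer: 27

Derivation:
Old max = 36 (at index 0)
Change: A[0] 36 -> 26
Changed element WAS the max -> may need rescan.
  Max of remaining elements: 27
  New max = max(26, 27) = 27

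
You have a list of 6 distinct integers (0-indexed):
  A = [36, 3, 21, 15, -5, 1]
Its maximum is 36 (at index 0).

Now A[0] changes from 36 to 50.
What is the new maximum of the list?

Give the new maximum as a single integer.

Old max = 36 (at index 0)
Change: A[0] 36 -> 50
Changed element WAS the max -> may need rescan.
  Max of remaining elements: 21
  New max = max(50, 21) = 50

Answer: 50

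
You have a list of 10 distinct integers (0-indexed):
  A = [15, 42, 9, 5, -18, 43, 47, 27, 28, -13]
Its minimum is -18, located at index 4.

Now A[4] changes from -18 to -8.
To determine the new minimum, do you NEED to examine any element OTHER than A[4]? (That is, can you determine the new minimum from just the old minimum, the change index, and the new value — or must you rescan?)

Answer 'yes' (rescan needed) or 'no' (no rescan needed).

Old min = -18 at index 4
Change at index 4: -18 -> -8
Index 4 WAS the min and new value -8 > old min -18. Must rescan other elements to find the new min.
Needs rescan: yes

Answer: yes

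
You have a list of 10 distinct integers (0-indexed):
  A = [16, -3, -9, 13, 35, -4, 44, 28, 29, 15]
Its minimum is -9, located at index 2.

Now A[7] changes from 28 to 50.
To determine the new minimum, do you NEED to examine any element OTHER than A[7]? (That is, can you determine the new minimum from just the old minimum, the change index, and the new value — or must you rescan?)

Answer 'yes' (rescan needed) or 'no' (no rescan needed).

Old min = -9 at index 2
Change at index 7: 28 -> 50
Index 7 was NOT the min. New min = min(-9, 50). No rescan of other elements needed.
Needs rescan: no

Answer: no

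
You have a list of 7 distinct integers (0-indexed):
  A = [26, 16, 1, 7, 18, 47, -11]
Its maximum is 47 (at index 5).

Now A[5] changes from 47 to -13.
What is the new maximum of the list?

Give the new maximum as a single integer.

Answer: 26

Derivation:
Old max = 47 (at index 5)
Change: A[5] 47 -> -13
Changed element WAS the max -> may need rescan.
  Max of remaining elements: 26
  New max = max(-13, 26) = 26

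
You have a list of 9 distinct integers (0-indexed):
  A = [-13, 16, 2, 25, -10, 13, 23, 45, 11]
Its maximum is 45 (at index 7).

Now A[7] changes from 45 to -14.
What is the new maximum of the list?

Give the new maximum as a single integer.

Old max = 45 (at index 7)
Change: A[7] 45 -> -14
Changed element WAS the max -> may need rescan.
  Max of remaining elements: 25
  New max = max(-14, 25) = 25

Answer: 25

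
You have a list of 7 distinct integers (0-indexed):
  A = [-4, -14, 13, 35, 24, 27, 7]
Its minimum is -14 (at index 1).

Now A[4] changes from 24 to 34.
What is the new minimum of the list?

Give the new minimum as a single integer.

Old min = -14 (at index 1)
Change: A[4] 24 -> 34
Changed element was NOT the old min.
  New min = min(old_min, new_val) = min(-14, 34) = -14

Answer: -14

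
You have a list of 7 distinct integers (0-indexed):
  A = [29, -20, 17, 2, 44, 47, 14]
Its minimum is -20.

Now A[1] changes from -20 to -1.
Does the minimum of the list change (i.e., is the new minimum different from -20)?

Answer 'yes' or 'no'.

Answer: yes

Derivation:
Old min = -20
Change: A[1] -20 -> -1
Changed element was the min; new min must be rechecked.
New min = -1; changed? yes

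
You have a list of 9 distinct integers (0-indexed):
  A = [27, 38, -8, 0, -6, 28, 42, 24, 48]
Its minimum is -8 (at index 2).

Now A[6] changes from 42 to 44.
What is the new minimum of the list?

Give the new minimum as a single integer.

Old min = -8 (at index 2)
Change: A[6] 42 -> 44
Changed element was NOT the old min.
  New min = min(old_min, new_val) = min(-8, 44) = -8

Answer: -8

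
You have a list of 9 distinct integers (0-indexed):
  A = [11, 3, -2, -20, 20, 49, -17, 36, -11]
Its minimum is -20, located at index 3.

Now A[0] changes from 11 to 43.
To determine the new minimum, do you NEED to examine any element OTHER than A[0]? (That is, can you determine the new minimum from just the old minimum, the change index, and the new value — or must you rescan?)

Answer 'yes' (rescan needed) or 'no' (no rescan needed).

Answer: no

Derivation:
Old min = -20 at index 3
Change at index 0: 11 -> 43
Index 0 was NOT the min. New min = min(-20, 43). No rescan of other elements needed.
Needs rescan: no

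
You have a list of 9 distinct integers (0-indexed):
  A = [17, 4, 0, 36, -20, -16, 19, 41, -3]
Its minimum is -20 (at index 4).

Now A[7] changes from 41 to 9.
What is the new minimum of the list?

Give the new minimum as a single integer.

Old min = -20 (at index 4)
Change: A[7] 41 -> 9
Changed element was NOT the old min.
  New min = min(old_min, new_val) = min(-20, 9) = -20

Answer: -20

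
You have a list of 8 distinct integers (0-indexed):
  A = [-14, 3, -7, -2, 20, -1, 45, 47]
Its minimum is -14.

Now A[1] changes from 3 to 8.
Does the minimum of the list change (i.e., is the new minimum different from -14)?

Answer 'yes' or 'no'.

Answer: no

Derivation:
Old min = -14
Change: A[1] 3 -> 8
Changed element was NOT the min; min changes only if 8 < -14.
New min = -14; changed? no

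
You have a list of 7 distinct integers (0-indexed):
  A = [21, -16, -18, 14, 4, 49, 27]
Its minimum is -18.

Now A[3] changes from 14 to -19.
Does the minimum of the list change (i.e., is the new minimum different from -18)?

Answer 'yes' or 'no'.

Answer: yes

Derivation:
Old min = -18
Change: A[3] 14 -> -19
Changed element was NOT the min; min changes only if -19 < -18.
New min = -19; changed? yes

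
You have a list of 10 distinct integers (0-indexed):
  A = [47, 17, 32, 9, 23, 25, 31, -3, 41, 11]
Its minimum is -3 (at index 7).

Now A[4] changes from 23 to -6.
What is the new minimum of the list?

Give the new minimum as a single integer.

Answer: -6

Derivation:
Old min = -3 (at index 7)
Change: A[4] 23 -> -6
Changed element was NOT the old min.
  New min = min(old_min, new_val) = min(-3, -6) = -6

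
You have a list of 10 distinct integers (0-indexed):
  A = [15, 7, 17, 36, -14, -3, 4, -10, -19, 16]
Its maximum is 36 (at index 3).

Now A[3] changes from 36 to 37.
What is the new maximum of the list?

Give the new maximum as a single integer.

Answer: 37

Derivation:
Old max = 36 (at index 3)
Change: A[3] 36 -> 37
Changed element WAS the max -> may need rescan.
  Max of remaining elements: 17
  New max = max(37, 17) = 37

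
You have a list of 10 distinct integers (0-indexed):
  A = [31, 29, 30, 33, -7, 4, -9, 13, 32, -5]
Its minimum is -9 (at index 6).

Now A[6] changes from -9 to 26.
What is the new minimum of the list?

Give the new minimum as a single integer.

Answer: -7

Derivation:
Old min = -9 (at index 6)
Change: A[6] -9 -> 26
Changed element WAS the min. Need to check: is 26 still <= all others?
  Min of remaining elements: -7
  New min = min(26, -7) = -7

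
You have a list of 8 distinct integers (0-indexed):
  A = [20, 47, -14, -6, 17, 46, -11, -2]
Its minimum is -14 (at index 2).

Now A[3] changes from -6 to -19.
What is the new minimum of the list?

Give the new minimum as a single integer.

Old min = -14 (at index 2)
Change: A[3] -6 -> -19
Changed element was NOT the old min.
  New min = min(old_min, new_val) = min(-14, -19) = -19

Answer: -19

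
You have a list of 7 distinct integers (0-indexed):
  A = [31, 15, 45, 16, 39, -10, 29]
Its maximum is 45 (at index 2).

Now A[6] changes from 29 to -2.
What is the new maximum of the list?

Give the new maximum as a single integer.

Answer: 45

Derivation:
Old max = 45 (at index 2)
Change: A[6] 29 -> -2
Changed element was NOT the old max.
  New max = max(old_max, new_val) = max(45, -2) = 45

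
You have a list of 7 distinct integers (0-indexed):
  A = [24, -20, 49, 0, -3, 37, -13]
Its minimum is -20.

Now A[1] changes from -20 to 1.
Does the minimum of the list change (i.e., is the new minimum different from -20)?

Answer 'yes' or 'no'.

Answer: yes

Derivation:
Old min = -20
Change: A[1] -20 -> 1
Changed element was the min; new min must be rechecked.
New min = -13; changed? yes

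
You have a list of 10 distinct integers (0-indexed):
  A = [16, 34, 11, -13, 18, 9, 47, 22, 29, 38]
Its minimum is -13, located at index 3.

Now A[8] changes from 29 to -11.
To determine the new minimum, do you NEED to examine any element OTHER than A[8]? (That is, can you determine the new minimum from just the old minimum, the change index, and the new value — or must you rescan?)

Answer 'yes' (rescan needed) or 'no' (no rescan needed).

Old min = -13 at index 3
Change at index 8: 29 -> -11
Index 8 was NOT the min. New min = min(-13, -11). No rescan of other elements needed.
Needs rescan: no

Answer: no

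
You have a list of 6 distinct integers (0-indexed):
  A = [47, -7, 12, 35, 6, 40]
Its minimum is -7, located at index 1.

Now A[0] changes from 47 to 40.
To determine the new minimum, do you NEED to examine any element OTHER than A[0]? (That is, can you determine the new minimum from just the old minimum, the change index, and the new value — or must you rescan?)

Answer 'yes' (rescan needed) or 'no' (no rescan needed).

Answer: no

Derivation:
Old min = -7 at index 1
Change at index 0: 47 -> 40
Index 0 was NOT the min. New min = min(-7, 40). No rescan of other elements needed.
Needs rescan: no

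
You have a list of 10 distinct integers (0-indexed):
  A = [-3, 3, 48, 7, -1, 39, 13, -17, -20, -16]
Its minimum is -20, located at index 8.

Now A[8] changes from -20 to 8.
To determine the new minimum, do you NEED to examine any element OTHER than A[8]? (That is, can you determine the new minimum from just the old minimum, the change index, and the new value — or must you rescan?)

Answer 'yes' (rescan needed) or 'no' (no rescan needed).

Answer: yes

Derivation:
Old min = -20 at index 8
Change at index 8: -20 -> 8
Index 8 WAS the min and new value 8 > old min -20. Must rescan other elements to find the new min.
Needs rescan: yes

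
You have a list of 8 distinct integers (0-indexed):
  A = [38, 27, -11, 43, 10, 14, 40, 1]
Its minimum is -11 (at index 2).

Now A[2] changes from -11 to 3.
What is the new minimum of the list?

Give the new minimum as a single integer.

Answer: 1

Derivation:
Old min = -11 (at index 2)
Change: A[2] -11 -> 3
Changed element WAS the min. Need to check: is 3 still <= all others?
  Min of remaining elements: 1
  New min = min(3, 1) = 1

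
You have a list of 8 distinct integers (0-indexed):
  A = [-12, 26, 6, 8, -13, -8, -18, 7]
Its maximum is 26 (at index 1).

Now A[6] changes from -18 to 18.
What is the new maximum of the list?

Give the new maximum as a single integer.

Answer: 26

Derivation:
Old max = 26 (at index 1)
Change: A[6] -18 -> 18
Changed element was NOT the old max.
  New max = max(old_max, new_val) = max(26, 18) = 26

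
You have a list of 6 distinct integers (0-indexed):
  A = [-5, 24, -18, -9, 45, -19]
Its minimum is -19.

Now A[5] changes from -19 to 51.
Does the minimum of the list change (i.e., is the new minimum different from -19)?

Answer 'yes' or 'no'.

Answer: yes

Derivation:
Old min = -19
Change: A[5] -19 -> 51
Changed element was the min; new min must be rechecked.
New min = -18; changed? yes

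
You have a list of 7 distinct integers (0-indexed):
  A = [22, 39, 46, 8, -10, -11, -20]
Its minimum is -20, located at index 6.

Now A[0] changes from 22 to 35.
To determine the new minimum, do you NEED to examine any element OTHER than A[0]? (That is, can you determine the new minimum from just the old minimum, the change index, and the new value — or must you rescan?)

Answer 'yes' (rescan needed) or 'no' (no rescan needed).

Old min = -20 at index 6
Change at index 0: 22 -> 35
Index 0 was NOT the min. New min = min(-20, 35). No rescan of other elements needed.
Needs rescan: no

Answer: no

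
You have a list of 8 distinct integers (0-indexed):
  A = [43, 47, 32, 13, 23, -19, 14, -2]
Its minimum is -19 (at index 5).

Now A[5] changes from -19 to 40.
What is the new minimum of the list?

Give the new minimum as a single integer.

Answer: -2

Derivation:
Old min = -19 (at index 5)
Change: A[5] -19 -> 40
Changed element WAS the min. Need to check: is 40 still <= all others?
  Min of remaining elements: -2
  New min = min(40, -2) = -2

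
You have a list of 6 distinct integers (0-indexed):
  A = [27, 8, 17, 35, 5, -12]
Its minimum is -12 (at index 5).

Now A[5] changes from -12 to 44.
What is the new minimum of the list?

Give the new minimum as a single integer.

Old min = -12 (at index 5)
Change: A[5] -12 -> 44
Changed element WAS the min. Need to check: is 44 still <= all others?
  Min of remaining elements: 5
  New min = min(44, 5) = 5

Answer: 5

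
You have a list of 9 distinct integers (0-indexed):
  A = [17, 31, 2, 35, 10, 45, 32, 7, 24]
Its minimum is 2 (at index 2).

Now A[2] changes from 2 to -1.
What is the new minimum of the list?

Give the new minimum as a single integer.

Answer: -1

Derivation:
Old min = 2 (at index 2)
Change: A[2] 2 -> -1
Changed element WAS the min. Need to check: is -1 still <= all others?
  Min of remaining elements: 7
  New min = min(-1, 7) = -1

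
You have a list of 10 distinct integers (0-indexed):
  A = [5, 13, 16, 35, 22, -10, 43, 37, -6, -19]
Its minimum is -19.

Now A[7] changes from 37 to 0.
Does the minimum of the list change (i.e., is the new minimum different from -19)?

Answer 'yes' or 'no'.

Old min = -19
Change: A[7] 37 -> 0
Changed element was NOT the min; min changes only if 0 < -19.
New min = -19; changed? no

Answer: no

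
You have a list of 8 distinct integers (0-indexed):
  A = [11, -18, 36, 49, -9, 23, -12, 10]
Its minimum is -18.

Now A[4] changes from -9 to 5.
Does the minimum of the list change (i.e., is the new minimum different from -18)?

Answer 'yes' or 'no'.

Answer: no

Derivation:
Old min = -18
Change: A[4] -9 -> 5
Changed element was NOT the min; min changes only if 5 < -18.
New min = -18; changed? no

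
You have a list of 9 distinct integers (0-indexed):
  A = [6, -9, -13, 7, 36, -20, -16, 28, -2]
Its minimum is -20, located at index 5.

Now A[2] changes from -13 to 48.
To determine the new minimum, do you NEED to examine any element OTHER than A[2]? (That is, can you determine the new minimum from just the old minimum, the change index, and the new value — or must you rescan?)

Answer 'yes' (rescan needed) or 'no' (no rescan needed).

Old min = -20 at index 5
Change at index 2: -13 -> 48
Index 2 was NOT the min. New min = min(-20, 48). No rescan of other elements needed.
Needs rescan: no

Answer: no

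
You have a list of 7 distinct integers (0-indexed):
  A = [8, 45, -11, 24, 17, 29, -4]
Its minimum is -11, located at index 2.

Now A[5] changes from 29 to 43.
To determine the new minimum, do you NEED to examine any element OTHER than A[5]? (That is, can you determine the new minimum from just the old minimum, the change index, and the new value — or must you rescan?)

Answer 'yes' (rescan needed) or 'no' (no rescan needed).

Answer: no

Derivation:
Old min = -11 at index 2
Change at index 5: 29 -> 43
Index 5 was NOT the min. New min = min(-11, 43). No rescan of other elements needed.
Needs rescan: no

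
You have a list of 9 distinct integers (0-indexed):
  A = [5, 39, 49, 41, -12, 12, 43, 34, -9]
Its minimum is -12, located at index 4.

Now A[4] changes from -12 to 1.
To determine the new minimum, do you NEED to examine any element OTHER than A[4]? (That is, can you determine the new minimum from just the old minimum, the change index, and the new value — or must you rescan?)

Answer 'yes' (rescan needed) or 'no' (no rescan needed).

Old min = -12 at index 4
Change at index 4: -12 -> 1
Index 4 WAS the min and new value 1 > old min -12. Must rescan other elements to find the new min.
Needs rescan: yes

Answer: yes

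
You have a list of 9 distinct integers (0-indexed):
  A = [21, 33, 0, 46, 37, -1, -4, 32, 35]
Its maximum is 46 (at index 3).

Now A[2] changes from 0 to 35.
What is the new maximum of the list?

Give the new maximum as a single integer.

Old max = 46 (at index 3)
Change: A[2] 0 -> 35
Changed element was NOT the old max.
  New max = max(old_max, new_val) = max(46, 35) = 46

Answer: 46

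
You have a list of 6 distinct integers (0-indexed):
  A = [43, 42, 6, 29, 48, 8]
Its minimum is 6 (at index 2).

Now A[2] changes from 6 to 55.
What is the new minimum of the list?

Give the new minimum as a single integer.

Answer: 8

Derivation:
Old min = 6 (at index 2)
Change: A[2] 6 -> 55
Changed element WAS the min. Need to check: is 55 still <= all others?
  Min of remaining elements: 8
  New min = min(55, 8) = 8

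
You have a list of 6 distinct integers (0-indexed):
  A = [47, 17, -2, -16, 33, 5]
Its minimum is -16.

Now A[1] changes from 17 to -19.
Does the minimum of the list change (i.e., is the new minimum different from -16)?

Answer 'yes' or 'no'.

Answer: yes

Derivation:
Old min = -16
Change: A[1] 17 -> -19
Changed element was NOT the min; min changes only if -19 < -16.
New min = -19; changed? yes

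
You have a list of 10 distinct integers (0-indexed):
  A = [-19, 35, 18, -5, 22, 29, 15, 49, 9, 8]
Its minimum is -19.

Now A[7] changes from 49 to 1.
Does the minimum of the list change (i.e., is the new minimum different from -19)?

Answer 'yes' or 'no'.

Answer: no

Derivation:
Old min = -19
Change: A[7] 49 -> 1
Changed element was NOT the min; min changes only if 1 < -19.
New min = -19; changed? no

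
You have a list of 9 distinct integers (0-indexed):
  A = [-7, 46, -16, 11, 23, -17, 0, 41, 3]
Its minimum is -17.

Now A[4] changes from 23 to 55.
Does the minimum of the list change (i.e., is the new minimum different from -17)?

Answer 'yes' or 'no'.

Answer: no

Derivation:
Old min = -17
Change: A[4] 23 -> 55
Changed element was NOT the min; min changes only if 55 < -17.
New min = -17; changed? no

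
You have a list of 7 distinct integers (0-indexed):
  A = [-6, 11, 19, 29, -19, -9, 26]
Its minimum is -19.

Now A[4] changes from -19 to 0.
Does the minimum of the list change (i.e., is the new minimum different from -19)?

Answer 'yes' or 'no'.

Old min = -19
Change: A[4] -19 -> 0
Changed element was the min; new min must be rechecked.
New min = -9; changed? yes

Answer: yes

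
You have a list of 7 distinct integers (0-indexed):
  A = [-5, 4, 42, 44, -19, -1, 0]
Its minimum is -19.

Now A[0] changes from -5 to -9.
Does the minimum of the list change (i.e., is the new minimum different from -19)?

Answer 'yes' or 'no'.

Answer: no

Derivation:
Old min = -19
Change: A[0] -5 -> -9
Changed element was NOT the min; min changes only if -9 < -19.
New min = -19; changed? no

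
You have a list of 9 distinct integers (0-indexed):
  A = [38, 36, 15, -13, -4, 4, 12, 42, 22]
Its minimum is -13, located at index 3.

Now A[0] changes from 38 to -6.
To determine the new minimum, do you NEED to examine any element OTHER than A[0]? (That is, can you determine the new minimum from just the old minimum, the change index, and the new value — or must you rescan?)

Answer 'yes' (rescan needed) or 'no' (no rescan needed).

Answer: no

Derivation:
Old min = -13 at index 3
Change at index 0: 38 -> -6
Index 0 was NOT the min. New min = min(-13, -6). No rescan of other elements needed.
Needs rescan: no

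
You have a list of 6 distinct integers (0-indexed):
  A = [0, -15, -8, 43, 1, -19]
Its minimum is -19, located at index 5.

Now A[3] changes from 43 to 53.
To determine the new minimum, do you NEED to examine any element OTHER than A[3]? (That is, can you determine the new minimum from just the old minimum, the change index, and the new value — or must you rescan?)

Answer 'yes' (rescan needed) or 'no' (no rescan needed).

Answer: no

Derivation:
Old min = -19 at index 5
Change at index 3: 43 -> 53
Index 3 was NOT the min. New min = min(-19, 53). No rescan of other elements needed.
Needs rescan: no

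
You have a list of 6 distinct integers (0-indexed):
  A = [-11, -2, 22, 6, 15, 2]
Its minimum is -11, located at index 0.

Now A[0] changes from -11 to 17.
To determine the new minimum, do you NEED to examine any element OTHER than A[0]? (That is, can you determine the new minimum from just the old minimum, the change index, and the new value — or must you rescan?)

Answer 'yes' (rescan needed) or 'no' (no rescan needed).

Answer: yes

Derivation:
Old min = -11 at index 0
Change at index 0: -11 -> 17
Index 0 WAS the min and new value 17 > old min -11. Must rescan other elements to find the new min.
Needs rescan: yes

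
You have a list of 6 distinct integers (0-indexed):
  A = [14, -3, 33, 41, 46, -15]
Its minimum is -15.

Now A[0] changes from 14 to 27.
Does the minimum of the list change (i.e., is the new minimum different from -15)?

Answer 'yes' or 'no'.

Answer: no

Derivation:
Old min = -15
Change: A[0] 14 -> 27
Changed element was NOT the min; min changes only if 27 < -15.
New min = -15; changed? no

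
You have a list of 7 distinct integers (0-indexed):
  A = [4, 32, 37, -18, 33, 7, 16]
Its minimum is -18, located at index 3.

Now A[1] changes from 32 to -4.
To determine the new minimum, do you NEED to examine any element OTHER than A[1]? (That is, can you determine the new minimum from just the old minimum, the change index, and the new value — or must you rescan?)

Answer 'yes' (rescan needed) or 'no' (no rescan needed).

Old min = -18 at index 3
Change at index 1: 32 -> -4
Index 1 was NOT the min. New min = min(-18, -4). No rescan of other elements needed.
Needs rescan: no

Answer: no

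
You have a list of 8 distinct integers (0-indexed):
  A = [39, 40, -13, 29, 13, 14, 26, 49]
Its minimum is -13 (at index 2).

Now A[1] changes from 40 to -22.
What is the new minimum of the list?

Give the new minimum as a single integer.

Old min = -13 (at index 2)
Change: A[1] 40 -> -22
Changed element was NOT the old min.
  New min = min(old_min, new_val) = min(-13, -22) = -22

Answer: -22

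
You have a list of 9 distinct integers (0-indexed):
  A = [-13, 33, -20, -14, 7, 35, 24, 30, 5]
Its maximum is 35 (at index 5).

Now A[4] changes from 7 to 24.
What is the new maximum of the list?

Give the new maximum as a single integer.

Old max = 35 (at index 5)
Change: A[4] 7 -> 24
Changed element was NOT the old max.
  New max = max(old_max, new_val) = max(35, 24) = 35

Answer: 35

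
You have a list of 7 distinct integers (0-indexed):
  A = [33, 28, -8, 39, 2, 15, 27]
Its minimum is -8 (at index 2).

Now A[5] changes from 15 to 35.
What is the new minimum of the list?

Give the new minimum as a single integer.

Old min = -8 (at index 2)
Change: A[5] 15 -> 35
Changed element was NOT the old min.
  New min = min(old_min, new_val) = min(-8, 35) = -8

Answer: -8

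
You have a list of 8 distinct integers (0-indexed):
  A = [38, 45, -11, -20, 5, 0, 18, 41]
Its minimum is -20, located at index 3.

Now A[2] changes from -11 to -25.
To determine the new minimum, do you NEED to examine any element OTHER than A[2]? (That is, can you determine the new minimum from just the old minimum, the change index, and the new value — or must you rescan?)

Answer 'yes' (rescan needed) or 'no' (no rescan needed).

Old min = -20 at index 3
Change at index 2: -11 -> -25
Index 2 was NOT the min. New min = min(-20, -25). No rescan of other elements needed.
Needs rescan: no

Answer: no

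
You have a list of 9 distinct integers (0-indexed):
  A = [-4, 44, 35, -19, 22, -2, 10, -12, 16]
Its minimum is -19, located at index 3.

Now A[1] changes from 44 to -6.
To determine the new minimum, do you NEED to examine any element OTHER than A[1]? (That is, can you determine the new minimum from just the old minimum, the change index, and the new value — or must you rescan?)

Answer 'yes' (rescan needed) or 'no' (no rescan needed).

Answer: no

Derivation:
Old min = -19 at index 3
Change at index 1: 44 -> -6
Index 1 was NOT the min. New min = min(-19, -6). No rescan of other elements needed.
Needs rescan: no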